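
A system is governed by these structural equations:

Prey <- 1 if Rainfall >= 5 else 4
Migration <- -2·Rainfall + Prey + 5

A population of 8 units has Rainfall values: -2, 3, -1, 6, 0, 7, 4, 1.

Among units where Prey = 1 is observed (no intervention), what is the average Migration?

Conditioning on Prey=1 selects the 2 unit(s) with Rainfall ∈ {6, 7}. Their Migration values: -6, -8. Mean = -7.

-7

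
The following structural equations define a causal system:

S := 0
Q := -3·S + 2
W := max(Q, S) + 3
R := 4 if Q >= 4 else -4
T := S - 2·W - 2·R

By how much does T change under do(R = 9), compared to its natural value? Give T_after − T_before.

-26

Intervening sets R = 9 and removes its equation (R := 4 if Q >= 4 else -4).
Q = -3·S + 2  [with S=0]  = 2
W = max(Q, S) + 3  [with Q=2, S=0]  = 5
T = S - 2·W - 2·R  [with S=0, W=5, R=9]  = -28
Without intervention: Q = -3·S + 2  [with S=0]  = 2; W = max(Q, S) + 3  [with Q=2, S=0]  = 5; R = 4 if Q >= 4 else -4  [with Q=2]  = -4; T = S - 2·W - 2·R  [with S=0, W=5, R=-4]  = -2.
Change = -28 − (-2) = -26.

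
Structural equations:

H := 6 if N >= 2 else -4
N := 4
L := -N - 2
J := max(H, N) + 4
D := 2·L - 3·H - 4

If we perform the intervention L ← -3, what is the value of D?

-28

Intervening sets L = -3 and removes its equation (L := -N - 2).
H = 6 if N >= 2 else -4  [with N=4]  = 6
D = 2·L - 3·H - 4  [with L=-3, H=6]  = -28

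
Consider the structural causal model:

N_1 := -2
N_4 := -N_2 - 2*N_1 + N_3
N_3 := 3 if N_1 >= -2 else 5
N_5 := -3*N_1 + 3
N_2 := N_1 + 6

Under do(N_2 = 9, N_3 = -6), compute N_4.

-11

Setting N_2 = 9, N_3 = -6 by intervention discards those variables' equations.
N_4 = -N_2 - 2*N_1 + N_3  [with N_2=9, N_1=-2, N_3=-6]  = -11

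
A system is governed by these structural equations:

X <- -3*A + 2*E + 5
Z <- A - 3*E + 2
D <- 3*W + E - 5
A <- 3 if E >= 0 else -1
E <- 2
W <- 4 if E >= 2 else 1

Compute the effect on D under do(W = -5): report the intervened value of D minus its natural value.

-27

Under do(W=-5), the mechanism W <- 4 if E >= 2 else 1 is discarded; W is fixed at -5.
D = 3*W + E - 5  [with W=-5, E=2]  = -18
Without intervention: W = 4 if E >= 2 else 1  [with E=2]  = 4; D = 3*W + E - 5  [with W=4, E=2]  = 9.
Change = -18 − 9 = -27.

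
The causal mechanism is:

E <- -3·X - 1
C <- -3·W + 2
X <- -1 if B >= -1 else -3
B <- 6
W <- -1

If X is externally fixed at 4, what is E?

-13

Intervening sets X = 4 and removes its equation (X <- -1 if B >= -1 else -3).
E = -3·X - 1  [with X=4]  = -13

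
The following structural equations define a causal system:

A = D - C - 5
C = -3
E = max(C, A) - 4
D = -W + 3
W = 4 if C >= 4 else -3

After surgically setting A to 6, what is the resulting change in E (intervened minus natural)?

Intervening sets A = 6 and removes its equation (A = D - C - 5).
E = max(C, A) - 4  [with C=-3, A=6]  = 2
Without intervention: W = 4 if C >= 4 else -3  [with C=-3]  = -3; D = -W + 3  [with W=-3]  = 6; A = D - C - 5  [with D=6, C=-3]  = 4; E = max(C, A) - 4  [with C=-3, A=4]  = 0.
Change = 2 − 0 = 2.

2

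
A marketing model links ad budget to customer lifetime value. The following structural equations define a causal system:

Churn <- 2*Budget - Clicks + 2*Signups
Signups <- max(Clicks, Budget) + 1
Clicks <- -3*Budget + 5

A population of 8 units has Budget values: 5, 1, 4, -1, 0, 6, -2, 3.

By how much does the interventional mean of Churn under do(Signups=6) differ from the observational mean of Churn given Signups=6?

-2.5

Every unit gets Signups=6 under the intervention. Churn values become 32, 12, 27, 2, 7, 37, -3, 22; E[Churn|do(Signups=6)] = 17.
E[Churn|Signups=6] averages over only the 2 units with Signups=6 (Budget = 5, 0): Churn = 32, 7, mean 19.5.
Difference = 17 − 19.5 = -2.5.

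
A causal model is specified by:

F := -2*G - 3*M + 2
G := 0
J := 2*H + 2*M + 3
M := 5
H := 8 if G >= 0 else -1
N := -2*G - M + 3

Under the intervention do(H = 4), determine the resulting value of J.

The intervention breaks the incoming arrows to H: H := 8 if G >= 0 else -1 no longer applies, and H = 4.
J = 2*H + 2*M + 3  [with H=4, M=5]  = 21

21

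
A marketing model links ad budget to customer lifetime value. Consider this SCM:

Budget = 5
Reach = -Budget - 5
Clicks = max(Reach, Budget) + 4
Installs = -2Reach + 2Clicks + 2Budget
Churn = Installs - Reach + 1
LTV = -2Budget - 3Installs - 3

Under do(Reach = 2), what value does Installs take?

24

Under do(Reach=2), the mechanism Reach = -Budget - 5 is discarded; Reach is fixed at 2.
Clicks = max(Reach, Budget) + 4  [with Reach=2, Budget=5]  = 9
Installs = -2Reach + 2Clicks + 2Budget  [with Reach=2, Clicks=9, Budget=5]  = 24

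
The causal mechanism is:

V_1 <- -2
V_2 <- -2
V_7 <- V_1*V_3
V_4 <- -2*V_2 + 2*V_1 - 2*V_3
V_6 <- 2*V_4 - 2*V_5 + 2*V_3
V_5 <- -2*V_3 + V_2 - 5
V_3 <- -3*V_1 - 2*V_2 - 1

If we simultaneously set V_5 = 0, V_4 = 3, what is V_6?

Setting V_5 = 0, V_4 = 3 by intervention discards those variables' equations.
V_3 = -3*V_1 - 2*V_2 - 1  [with V_1=-2, V_2=-2]  = 9
V_6 = 2*V_4 - 2*V_5 + 2*V_3  [with V_4=3, V_5=0, V_3=9]  = 24

24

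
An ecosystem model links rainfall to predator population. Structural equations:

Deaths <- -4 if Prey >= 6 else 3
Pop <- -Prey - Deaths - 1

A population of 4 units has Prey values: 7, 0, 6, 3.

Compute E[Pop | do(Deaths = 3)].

Under do(Deaths=3), Deaths's equation is replaced by Deaths=3 for every unit. Per-unit Pop: -11, -4, -10, -7. Mean = -8.

-8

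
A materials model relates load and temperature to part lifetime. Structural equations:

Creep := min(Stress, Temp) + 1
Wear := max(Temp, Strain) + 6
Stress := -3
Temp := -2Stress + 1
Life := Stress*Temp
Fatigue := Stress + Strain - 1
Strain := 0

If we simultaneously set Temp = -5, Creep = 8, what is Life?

Under do(Temp = -5, Creep = 8), each intervened variable's structural equation is replaced by its fixed value.
Life = Stress*Temp  [with Stress=-3, Temp=-5]  = 15

15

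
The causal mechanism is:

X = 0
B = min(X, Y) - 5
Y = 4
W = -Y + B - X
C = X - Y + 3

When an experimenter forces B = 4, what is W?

0

do(B=4) replaces the equation B = min(X, Y) - 5 with the constant B = 4.
W = -Y + B - X  [with Y=4, B=4, X=0]  = 0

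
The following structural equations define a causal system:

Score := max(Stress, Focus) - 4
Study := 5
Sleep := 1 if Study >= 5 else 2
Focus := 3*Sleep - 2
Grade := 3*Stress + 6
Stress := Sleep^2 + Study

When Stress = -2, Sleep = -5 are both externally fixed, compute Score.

-6

Setting Stress = -2, Sleep = -5 by intervention discards those variables' equations.
Focus = 3*Sleep - 2  [with Sleep=-5]  = -17
Score = max(Stress, Focus) - 4  [with Stress=-2, Focus=-17]  = -6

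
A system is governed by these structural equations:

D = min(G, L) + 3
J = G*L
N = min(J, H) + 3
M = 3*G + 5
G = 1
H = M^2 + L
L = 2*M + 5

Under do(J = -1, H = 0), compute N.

2

Under do(J = -1, H = 0), each intervened variable's structural equation is replaced by its fixed value.
N = min(J, H) + 3  [with J=-1, H=0]  = 2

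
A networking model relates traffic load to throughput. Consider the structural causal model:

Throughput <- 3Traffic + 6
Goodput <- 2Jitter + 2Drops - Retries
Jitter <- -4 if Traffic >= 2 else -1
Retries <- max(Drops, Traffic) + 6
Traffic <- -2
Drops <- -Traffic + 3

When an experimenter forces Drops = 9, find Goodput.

1

Under do(Drops=9), the mechanism Drops <- -Traffic + 3 is discarded; Drops is fixed at 9.
Retries = max(Drops, Traffic) + 6  [with Drops=9, Traffic=-2]  = 15
Jitter = -4 if Traffic >= 2 else -1  [with Traffic=-2]  = -1
Goodput = 2Jitter + 2Drops - Retries  [with Jitter=-1, Drops=9, Retries=15]  = 1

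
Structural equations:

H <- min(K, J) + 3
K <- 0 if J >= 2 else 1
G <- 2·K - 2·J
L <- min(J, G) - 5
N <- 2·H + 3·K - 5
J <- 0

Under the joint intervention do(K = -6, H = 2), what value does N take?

-19

Under do(K = -6, H = 2), each intervened variable's structural equation is replaced by its fixed value.
N = 2·H + 3·K - 5  [with H=2, K=-6]  = -19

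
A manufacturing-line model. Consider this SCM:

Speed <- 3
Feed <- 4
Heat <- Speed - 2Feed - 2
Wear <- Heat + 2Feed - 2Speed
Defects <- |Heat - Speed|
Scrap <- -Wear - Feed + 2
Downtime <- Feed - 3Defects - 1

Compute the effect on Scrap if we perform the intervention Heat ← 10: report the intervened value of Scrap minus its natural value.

The intervention breaks the incoming arrows to Heat: Heat <- Speed - 2Feed - 2 no longer applies, and Heat = 10.
Wear = Heat + 2Feed - 2Speed  [with Heat=10, Feed=4, Speed=3]  = 12
Scrap = -Wear - Feed + 2  [with Wear=12, Feed=4]  = -14
Without intervention: Heat = Speed - 2Feed - 2  [with Speed=3, Feed=4]  = -7; Wear = Heat + 2Feed - 2Speed  [with Heat=-7, Feed=4, Speed=3]  = -5; Scrap = -Wear - Feed + 2  [with Wear=-5, Feed=4]  = 3.
Change = -14 − 3 = -17.

-17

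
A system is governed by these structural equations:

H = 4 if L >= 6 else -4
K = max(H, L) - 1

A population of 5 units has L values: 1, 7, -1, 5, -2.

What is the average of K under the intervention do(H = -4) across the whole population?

The intervention sets H=-4 in all 5 units regardless of L. Recomputing K per unit gives 0, 6, -2, 4, -3; average 1.

1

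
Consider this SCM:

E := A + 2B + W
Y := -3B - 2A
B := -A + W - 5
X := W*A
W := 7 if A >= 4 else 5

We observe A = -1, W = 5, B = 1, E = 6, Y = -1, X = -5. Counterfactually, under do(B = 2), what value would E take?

8

The intervention breaks the incoming arrows to B: B := -A + W - 5 no longer applies, and B = 2.
W = 7 if A >= 4 else 5  [with A=-1]  = 5
E = A + 2B + W  [with A=-1, B=2, W=5]  = 8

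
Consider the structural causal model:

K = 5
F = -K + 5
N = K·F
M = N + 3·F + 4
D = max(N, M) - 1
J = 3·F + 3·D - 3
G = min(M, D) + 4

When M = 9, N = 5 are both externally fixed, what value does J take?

21

The joint intervention fixes M = 9, N = 5, removing each variable's own equation.
F = -K + 5  [with K=5]  = 0
D = max(N, M) - 1  [with N=5, M=9]  = 8
J = 3·F + 3·D - 3  [with F=0, D=8]  = 21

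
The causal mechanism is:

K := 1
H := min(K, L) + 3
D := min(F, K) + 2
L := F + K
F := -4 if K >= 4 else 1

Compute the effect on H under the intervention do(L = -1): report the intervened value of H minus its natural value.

-2

do(L=-1) replaces the equation L := F + K with the constant L = -1.
H = min(K, L) + 3  [with K=1, L=-1]  = 2
Without intervention: F = -4 if K >= 4 else 1  [with K=1]  = 1; L = F + K  [with F=1, K=1]  = 2; H = min(K, L) + 3  [with K=1, L=2]  = 4.
Change = 2 − 4 = -2.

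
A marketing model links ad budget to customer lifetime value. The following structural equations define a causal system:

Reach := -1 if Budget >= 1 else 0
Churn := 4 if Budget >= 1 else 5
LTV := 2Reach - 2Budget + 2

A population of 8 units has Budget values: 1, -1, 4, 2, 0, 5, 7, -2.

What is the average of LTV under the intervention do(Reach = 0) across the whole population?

-2

Under do(Reach=0), Reach's equation is replaced by Reach=0 for every unit. Per-unit LTV: 0, 4, -6, -2, 2, -8, -12, 6. Mean = -2.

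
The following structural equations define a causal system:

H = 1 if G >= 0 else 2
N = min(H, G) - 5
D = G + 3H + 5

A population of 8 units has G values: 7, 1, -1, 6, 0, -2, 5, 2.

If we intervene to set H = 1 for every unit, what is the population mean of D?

do(H=1) breaks H's dependence on G. With H=1 fixed, D across the units is 15, 9, 7, 14, 8, 6, 13, 10, mean 10.25.

10.25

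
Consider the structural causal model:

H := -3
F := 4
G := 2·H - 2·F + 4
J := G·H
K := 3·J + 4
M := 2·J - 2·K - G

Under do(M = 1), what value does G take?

do(M=1) replaces the equation M := 2·J - 2·K - G with the constant M = 1.
G is not downstream of the intervention, so its value is determined by the original equations.
G = 2·H - 2·F + 4  [with H=-3, F=4]  = -10

-10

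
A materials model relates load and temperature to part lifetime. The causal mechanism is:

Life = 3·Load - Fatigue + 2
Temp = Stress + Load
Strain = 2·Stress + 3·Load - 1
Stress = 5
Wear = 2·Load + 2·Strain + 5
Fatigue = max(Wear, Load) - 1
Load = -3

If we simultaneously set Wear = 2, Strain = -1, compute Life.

-8

The joint intervention fixes Wear = 2, Strain = -1, removing each variable's own equation.
Fatigue = max(Wear, Load) - 1  [with Wear=2, Load=-3]  = 1
Life = 3·Load - Fatigue + 2  [with Load=-3, Fatigue=1]  = -8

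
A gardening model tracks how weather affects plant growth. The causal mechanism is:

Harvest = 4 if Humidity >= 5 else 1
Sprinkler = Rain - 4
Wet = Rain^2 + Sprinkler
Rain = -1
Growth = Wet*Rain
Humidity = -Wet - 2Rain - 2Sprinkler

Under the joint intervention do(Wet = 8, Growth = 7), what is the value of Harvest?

Setting Wet = 8, Growth = 7 by intervention discards those variables' equations.
Sprinkler = Rain - 4  [with Rain=-1]  = -5
Humidity = -Wet - 2Rain - 2Sprinkler  [with Wet=8, Rain=-1, Sprinkler=-5]  = 4
Harvest = 4 if Humidity >= 5 else 1  [with Humidity=4]  = 1

1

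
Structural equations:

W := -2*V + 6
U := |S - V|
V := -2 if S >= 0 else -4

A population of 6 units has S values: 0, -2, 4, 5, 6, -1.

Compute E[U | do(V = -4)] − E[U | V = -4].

3.5

The intervention sets V=-4 in all 6 units regardless of S. Recomputing U per unit gives 4, 2, 8, 9, 10, 3; average 6.
E[U|V=-4] averages over only the 2 units with V=-4 (S = -2, -1): U = 2, 3, mean 2.5.
Difference = 6 − 2.5 = 3.5.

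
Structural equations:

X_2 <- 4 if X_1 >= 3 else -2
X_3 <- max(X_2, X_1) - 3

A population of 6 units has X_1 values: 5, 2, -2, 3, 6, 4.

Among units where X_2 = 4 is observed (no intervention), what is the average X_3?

Observing X_2=4 restricts to units where X_2's equation naturally yields 4: X_1 ∈ {5, 3, 6, 4}. In that subpopulation X_3 = 2, 1, 3, 1, mean 1.75.

1.75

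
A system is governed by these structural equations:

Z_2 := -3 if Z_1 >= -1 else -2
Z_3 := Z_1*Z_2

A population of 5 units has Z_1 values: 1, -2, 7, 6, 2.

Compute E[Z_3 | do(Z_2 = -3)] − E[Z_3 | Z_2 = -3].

3.6

Under do(Z_2=-3), Z_2's equation is replaced by Z_2=-3 for every unit. Per-unit Z_3: -3, 6, -21, -18, -6. Mean = -8.4.
E[Z_3|Z_2=-3] averages over only the 4 units with Z_2=-3 (Z_1 = 1, 7, 6, 2): Z_3 = -3, -21, -18, -6, mean -12.
Difference = -8.4 − (-12) = 3.6.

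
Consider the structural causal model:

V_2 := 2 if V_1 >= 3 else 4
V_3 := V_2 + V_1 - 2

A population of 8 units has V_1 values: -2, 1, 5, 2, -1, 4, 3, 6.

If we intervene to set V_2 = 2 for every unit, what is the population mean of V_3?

The intervention sets V_2=2 in all 8 units regardless of V_1. Recomputing V_3 per unit gives -2, 1, 5, 2, -1, 4, 3, 6; average 2.25.

2.25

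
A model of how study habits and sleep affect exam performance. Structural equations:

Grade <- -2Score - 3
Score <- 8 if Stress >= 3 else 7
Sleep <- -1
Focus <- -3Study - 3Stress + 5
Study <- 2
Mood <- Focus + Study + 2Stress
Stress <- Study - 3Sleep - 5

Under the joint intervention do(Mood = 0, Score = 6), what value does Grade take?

-15

Setting Mood = 0, Score = 6 by intervention discards those variables' equations.
Grade = -2Score - 3  [with Score=6]  = -15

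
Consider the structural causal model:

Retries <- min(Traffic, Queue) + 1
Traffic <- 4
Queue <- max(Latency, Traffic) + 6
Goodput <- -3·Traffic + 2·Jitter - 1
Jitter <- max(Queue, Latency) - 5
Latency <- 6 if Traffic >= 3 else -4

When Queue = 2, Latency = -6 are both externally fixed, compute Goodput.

-19

Setting Queue = 2, Latency = -6 by intervention discards those variables' equations.
Jitter = max(Queue, Latency) - 5  [with Queue=2, Latency=-6]  = -3
Goodput = -3·Traffic + 2·Jitter - 1  [with Traffic=4, Jitter=-3]  = -19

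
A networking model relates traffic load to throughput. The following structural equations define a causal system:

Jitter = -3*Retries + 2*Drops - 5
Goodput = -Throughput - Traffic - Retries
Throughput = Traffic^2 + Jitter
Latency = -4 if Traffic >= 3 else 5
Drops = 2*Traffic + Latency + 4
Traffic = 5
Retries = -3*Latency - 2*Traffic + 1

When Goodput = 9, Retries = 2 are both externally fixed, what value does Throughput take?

Setting Goodput = 9, Retries = 2 by intervention discards those variables' equations.
Latency = -4 if Traffic >= 3 else 5  [with Traffic=5]  = -4
Drops = 2*Traffic + Latency + 4  [with Traffic=5, Latency=-4]  = 10
Jitter = -3*Retries + 2*Drops - 5  [with Retries=2, Drops=10]  = 9
Throughput = Traffic^2 + Jitter  [with Traffic=5, Jitter=9]  = 34

34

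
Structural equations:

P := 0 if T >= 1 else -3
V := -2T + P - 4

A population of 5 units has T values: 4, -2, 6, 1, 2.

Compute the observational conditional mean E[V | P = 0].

Observing P=0 restricts to units where P's equation naturally yields 0: T ∈ {4, 6, 1, 2}. In that subpopulation V = -12, -16, -6, -8, mean -10.5.

-10.5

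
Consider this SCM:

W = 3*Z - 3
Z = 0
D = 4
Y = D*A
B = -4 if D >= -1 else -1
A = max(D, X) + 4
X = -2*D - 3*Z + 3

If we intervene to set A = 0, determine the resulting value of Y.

0

Under do(A=0), the mechanism A = max(D, X) + 4 is discarded; A is fixed at 0.
Y = D*A  [with D=4, A=0]  = 0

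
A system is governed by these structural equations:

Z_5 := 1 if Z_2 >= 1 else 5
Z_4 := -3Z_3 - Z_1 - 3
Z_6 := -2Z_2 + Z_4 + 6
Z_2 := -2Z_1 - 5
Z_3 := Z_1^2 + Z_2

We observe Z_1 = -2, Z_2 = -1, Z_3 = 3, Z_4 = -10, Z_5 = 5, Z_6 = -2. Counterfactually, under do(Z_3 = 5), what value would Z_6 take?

The intervention breaks the incoming arrows to Z_3: Z_3 := Z_1^2 + Z_2 no longer applies, and Z_3 = 5.
Z_2 = -2Z_1 - 5  [with Z_1=-2]  = -1
Z_4 = -3Z_3 - Z_1 - 3  [with Z_3=5, Z_1=-2]  = -16
Z_6 = -2Z_2 + Z_4 + 6  [with Z_2=-1, Z_4=-16]  = -8

-8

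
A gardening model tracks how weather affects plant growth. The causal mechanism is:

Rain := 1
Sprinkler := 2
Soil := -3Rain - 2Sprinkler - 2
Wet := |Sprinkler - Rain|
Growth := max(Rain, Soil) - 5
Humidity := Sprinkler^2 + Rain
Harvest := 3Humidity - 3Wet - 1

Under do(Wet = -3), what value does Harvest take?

The intervention breaks the incoming arrows to Wet: Wet := |Sprinkler - Rain| no longer applies, and Wet = -3.
Humidity = Sprinkler^2 + Rain  [with Sprinkler=2, Rain=1]  = 5
Harvest = 3Humidity - 3Wet - 1  [with Humidity=5, Wet=-3]  = 23

23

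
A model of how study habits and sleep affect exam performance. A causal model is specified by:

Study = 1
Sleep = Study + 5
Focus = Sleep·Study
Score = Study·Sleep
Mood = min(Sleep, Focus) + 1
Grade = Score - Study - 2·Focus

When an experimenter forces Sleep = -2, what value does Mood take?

-1

do(Sleep=-2) replaces the equation Sleep = Study + 5 with the constant Sleep = -2.
Focus = Sleep·Study  [with Sleep=-2, Study=1]  = -2
Mood = min(Sleep, Focus) + 1  [with Sleep=-2, Focus=-2]  = -1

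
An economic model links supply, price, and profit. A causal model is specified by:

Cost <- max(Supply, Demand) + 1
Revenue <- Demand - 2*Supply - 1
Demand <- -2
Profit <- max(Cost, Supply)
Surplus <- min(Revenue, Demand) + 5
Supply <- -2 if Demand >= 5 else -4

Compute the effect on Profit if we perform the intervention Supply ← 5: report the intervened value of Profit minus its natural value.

do(Supply=5) replaces the equation Supply <- -2 if Demand >= 5 else -4 with the constant Supply = 5.
Cost = max(Supply, Demand) + 1  [with Supply=5, Demand=-2]  = 6
Profit = max(Cost, Supply)  [with Cost=6, Supply=5]  = 6
Without intervention: Supply = -2 if Demand >= 5 else -4  [with Demand=-2]  = -4; Cost = max(Supply, Demand) + 1  [with Supply=-4, Demand=-2]  = -1; Profit = max(Cost, Supply)  [with Cost=-1, Supply=-4]  = -1.
Change = 6 − (-1) = 7.

7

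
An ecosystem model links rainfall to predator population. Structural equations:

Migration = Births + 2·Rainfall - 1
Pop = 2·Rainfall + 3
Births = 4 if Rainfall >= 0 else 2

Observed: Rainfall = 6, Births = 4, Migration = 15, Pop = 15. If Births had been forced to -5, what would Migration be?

The intervention breaks the incoming arrows to Births: Births = 4 if Rainfall >= 0 else 2 no longer applies, and Births = -5.
Migration = Births + 2·Rainfall - 1  [with Births=-5, Rainfall=6]  = 6

6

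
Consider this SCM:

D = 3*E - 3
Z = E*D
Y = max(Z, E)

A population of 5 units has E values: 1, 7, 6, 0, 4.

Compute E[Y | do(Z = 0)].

do(Z=0) breaks Z's dependence on E. With Z=0 fixed, Y across the units is 1, 7, 6, 0, 4, mean 3.6.

3.6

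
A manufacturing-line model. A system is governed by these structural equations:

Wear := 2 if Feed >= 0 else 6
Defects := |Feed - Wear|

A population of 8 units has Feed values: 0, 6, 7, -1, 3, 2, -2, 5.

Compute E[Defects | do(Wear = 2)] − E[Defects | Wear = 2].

0.25

Under do(Wear=2), Wear's equation is replaced by Wear=2 for every unit. Per-unit Defects: 2, 4, 5, 3, 1, 0, 4, 3. Mean = 2.75.
Conditioning on Wear=2 selects the 6 unit(s) with Feed ∈ {0, 6, 7, 3, 2, 5}. Their Defects values: 2, 4, 5, 1, 0, 3. Mean = 2.5.
Difference = 2.75 − 2.5 = 0.25.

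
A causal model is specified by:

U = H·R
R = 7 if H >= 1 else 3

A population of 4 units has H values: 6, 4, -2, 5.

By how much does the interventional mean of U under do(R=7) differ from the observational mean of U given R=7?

-12.25

The intervention sets R=7 in all 4 units regardless of H. Recomputing U per unit gives 42, 28, -14, 35; average 22.75.
E[U|R=7] averages over only the 3 units with R=7 (H = 6, 4, 5): U = 42, 28, 35, mean 35.
Difference = 22.75 − 35 = -12.25.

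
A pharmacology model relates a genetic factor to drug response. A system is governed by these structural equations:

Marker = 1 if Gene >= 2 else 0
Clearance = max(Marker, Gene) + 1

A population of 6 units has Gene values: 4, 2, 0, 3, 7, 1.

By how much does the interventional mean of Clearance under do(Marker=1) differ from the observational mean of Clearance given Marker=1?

-1

Under do(Marker=1), Marker's equation is replaced by Marker=1 for every unit. Per-unit Clearance: 5, 3, 2, 4, 8, 2. Mean = 4.
Observing Marker=1 restricts to units where Marker's equation naturally yields 1: Gene ∈ {4, 2, 3, 7}. In that subpopulation Clearance = 5, 3, 4, 8, mean 5.
Difference = 4 − 5 = -1.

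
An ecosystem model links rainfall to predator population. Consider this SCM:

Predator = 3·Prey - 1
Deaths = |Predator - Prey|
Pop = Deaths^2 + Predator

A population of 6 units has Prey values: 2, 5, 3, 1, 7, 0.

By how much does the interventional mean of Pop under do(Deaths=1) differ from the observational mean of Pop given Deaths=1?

do(Deaths=1) breaks Deaths's dependence on Prey. With Deaths=1 fixed, Pop across the units is 6, 15, 9, 3, 21, 0, mean 9.
Observing Deaths=1 restricts to units where Deaths's equation naturally yields 1: Prey ∈ {1, 0}. In that subpopulation Pop = 3, 0, mean 1.5.
Difference = 9 − 1.5 = 7.5.

7.5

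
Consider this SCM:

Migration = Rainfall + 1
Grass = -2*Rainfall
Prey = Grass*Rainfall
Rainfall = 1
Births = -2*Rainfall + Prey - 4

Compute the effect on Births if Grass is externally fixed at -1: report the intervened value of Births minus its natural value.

1

Under do(Grass=-1), the mechanism Grass = -2*Rainfall is discarded; Grass is fixed at -1.
Prey = Grass*Rainfall  [with Grass=-1, Rainfall=1]  = -1
Births = -2*Rainfall + Prey - 4  [with Rainfall=1, Prey=-1]  = -7
Without intervention: Grass = -2*Rainfall  [with Rainfall=1]  = -2; Prey = Grass*Rainfall  [with Grass=-2, Rainfall=1]  = -2; Births = -2*Rainfall + Prey - 4  [with Rainfall=1, Prey=-2]  = -8.
Change = -7 − (-8) = 1.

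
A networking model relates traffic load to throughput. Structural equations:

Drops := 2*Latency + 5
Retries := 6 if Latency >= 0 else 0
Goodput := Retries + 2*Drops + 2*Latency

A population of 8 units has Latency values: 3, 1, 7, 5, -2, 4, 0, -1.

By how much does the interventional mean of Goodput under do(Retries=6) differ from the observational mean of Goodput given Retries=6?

-7.25

Under do(Retries=6), Retries's equation is replaced by Retries=6 for every unit. Per-unit Goodput: 34, 22, 58, 46, 4, 40, 16, 10. Mean = 28.75.
Conditioning on Retries=6 selects the 6 unit(s) with Latency ∈ {3, 1, 7, 5, 4, 0}. Their Goodput values: 34, 22, 58, 46, 40, 16. Mean = 36.
Difference = 28.75 − 36 = -7.25.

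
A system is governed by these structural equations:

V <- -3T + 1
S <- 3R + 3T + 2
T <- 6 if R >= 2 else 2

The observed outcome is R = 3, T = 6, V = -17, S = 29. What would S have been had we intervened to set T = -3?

Under do(T=-3), the mechanism T <- 6 if R >= 2 else 2 is discarded; T is fixed at -3.
S = 3R + 3T + 2  [with R=3, T=-3]  = 2

2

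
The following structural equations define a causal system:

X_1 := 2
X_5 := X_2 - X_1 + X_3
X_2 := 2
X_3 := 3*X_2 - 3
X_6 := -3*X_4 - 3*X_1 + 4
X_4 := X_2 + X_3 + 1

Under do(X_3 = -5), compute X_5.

do(X_3=-5) replaces the equation X_3 := 3*X_2 - 3 with the constant X_3 = -5.
X_5 = X_2 - X_1 + X_3  [with X_2=2, X_1=2, X_3=-5]  = -5

-5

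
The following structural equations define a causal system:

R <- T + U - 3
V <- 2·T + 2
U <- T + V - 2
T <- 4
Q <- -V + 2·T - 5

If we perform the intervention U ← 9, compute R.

10

Intervening sets U = 9 and removes its equation (U <- T + V - 2).
R = T + U - 3  [with T=4, U=9]  = 10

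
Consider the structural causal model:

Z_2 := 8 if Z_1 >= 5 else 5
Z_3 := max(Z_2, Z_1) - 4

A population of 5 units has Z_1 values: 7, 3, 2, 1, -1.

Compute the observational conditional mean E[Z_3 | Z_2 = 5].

1

E[Z_3|Z_2=5] averages over only the 4 units with Z_2=5 (Z_1 = 3, 2, 1, -1): Z_3 = 1, 1, 1, 1, mean 1.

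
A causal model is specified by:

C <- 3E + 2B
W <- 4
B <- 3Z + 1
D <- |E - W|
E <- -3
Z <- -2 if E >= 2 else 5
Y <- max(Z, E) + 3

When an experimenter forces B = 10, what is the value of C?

11

Intervening sets B = 10 and removes its equation (B <- 3Z + 1).
C = 3E + 2B  [with E=-3, B=10]  = 11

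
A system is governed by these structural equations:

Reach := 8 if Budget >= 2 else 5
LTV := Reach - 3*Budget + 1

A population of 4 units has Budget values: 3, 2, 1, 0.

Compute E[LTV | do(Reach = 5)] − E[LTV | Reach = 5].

-3

Under do(Reach=5), Reach's equation is replaced by Reach=5 for every unit. Per-unit LTV: -3, 0, 3, 6. Mean = 1.5.
Observing Reach=5 restricts to units where Reach's equation naturally yields 5: Budget ∈ {1, 0}. In that subpopulation LTV = 3, 6, mean 4.5.
Difference = 1.5 − 4.5 = -3.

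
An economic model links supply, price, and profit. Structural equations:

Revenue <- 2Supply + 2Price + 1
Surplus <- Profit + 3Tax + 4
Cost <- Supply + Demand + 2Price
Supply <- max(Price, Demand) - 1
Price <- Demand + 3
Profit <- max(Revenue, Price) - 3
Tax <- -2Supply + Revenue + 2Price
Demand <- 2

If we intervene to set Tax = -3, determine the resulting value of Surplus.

11

Intervening sets Tax = -3 and removes its equation (Tax <- -2Supply + Revenue + 2Price).
Price = Demand + 3  [with Demand=2]  = 5
Supply = max(Price, Demand) - 1  [with Price=5, Demand=2]  = 4
Revenue = 2Supply + 2Price + 1  [with Supply=4, Price=5]  = 19
Profit = max(Revenue, Price) - 3  [with Revenue=19, Price=5]  = 16
Surplus = Profit + 3Tax + 4  [with Profit=16, Tax=-3]  = 11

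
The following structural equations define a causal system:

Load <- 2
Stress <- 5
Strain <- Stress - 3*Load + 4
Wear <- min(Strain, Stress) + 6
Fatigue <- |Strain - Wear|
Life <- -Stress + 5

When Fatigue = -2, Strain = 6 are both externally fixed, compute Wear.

11

Under do(Fatigue = -2, Strain = 6), each intervened variable's structural equation is replaced by its fixed value.
Wear = min(Strain, Stress) + 6  [with Strain=6, Stress=5]  = 11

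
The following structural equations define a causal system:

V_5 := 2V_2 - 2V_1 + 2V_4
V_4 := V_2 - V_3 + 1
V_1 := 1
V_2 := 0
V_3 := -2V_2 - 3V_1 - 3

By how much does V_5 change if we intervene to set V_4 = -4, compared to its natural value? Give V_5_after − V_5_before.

Intervening sets V_4 = -4 and removes its equation (V_4 := V_2 - V_3 + 1).
V_5 = 2V_2 - 2V_1 + 2V_4  [with V_2=0, V_1=1, V_4=-4]  = -10
Without intervention: V_3 = -2V_2 - 3V_1 - 3  [with V_2=0, V_1=1]  = -6; V_4 = V_2 - V_3 + 1  [with V_2=0, V_3=-6]  = 7; V_5 = 2V_2 - 2V_1 + 2V_4  [with V_2=0, V_1=1, V_4=7]  = 12.
Change = -10 − 12 = -22.

-22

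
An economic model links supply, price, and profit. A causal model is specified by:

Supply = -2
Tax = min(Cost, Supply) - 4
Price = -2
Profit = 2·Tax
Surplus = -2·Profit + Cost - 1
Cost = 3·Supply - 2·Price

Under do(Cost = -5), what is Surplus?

30

The intervention breaks the incoming arrows to Cost: Cost = 3·Supply - 2·Price no longer applies, and Cost = -5.
Tax = min(Cost, Supply) - 4  [with Cost=-5, Supply=-2]  = -9
Profit = 2·Tax  [with Tax=-9]  = -18
Surplus = -2·Profit + Cost - 1  [with Profit=-18, Cost=-5]  = 30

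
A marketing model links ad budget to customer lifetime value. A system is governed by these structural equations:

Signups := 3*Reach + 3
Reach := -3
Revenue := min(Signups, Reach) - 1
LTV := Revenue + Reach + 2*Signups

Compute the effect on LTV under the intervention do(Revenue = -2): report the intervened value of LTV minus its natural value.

5

The intervention breaks the incoming arrows to Revenue: Revenue := min(Signups, Reach) - 1 no longer applies, and Revenue = -2.
Signups = 3*Reach + 3  [with Reach=-3]  = -6
LTV = Revenue + Reach + 2*Signups  [with Revenue=-2, Reach=-3, Signups=-6]  = -17
Without intervention: Signups = 3*Reach + 3  [with Reach=-3]  = -6; Revenue = min(Signups, Reach) - 1  [with Signups=-6, Reach=-3]  = -7; LTV = Revenue + Reach + 2*Signups  [with Revenue=-7, Reach=-3, Signups=-6]  = -22.
Change = -17 − (-22) = 5.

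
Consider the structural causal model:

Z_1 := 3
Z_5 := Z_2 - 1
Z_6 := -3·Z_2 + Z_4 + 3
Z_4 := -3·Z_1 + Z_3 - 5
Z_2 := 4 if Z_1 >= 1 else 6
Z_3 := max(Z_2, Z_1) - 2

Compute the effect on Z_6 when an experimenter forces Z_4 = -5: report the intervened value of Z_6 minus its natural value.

Under do(Z_4=-5), the mechanism Z_4 := -3·Z_1 + Z_3 - 5 is discarded; Z_4 is fixed at -5.
Z_2 = 4 if Z_1 >= 1 else 6  [with Z_1=3]  = 4
Z_6 = -3·Z_2 + Z_4 + 3  [with Z_2=4, Z_4=-5]  = -14
Without intervention: Z_2 = 4 if Z_1 >= 1 else 6  [with Z_1=3]  = 4; Z_3 = max(Z_2, Z_1) - 2  [with Z_2=4, Z_1=3]  = 2; Z_4 = -3·Z_1 + Z_3 - 5  [with Z_1=3, Z_3=2]  = -12; Z_6 = -3·Z_2 + Z_4 + 3  [with Z_2=4, Z_4=-12]  = -21.
Change = -14 − (-21) = 7.

7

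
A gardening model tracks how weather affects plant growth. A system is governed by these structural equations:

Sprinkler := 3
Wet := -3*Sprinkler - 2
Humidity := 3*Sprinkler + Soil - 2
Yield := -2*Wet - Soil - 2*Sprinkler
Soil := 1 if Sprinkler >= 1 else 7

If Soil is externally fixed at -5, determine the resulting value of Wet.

The intervention breaks the incoming arrows to Soil: Soil := 1 if Sprinkler >= 1 else 7 no longer applies, and Soil = -5.
Since Wet is not a descendant of the intervened variable, it is unaffected.
Wet = -3*Sprinkler - 2  [with Sprinkler=3]  = -11

-11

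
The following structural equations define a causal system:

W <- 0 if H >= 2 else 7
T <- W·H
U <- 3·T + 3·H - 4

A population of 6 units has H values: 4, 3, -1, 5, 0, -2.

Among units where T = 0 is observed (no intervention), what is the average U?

E[U|T=0] averages over only the 4 units with T=0 (H = 4, 3, 5, 0): U = 8, 5, 11, -4, mean 5.

5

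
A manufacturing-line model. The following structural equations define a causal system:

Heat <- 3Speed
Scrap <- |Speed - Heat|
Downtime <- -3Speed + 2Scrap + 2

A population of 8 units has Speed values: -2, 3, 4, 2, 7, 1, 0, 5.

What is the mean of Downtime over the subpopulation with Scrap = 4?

E[Downtime|Scrap=4] averages over only the 2 units with Scrap=4 (Speed = -2, 2): Downtime = 16, 4, mean 10.

10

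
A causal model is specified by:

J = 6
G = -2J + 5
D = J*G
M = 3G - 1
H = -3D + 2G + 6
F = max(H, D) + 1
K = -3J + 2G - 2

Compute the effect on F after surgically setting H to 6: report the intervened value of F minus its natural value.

-112

The intervention breaks the incoming arrows to H: H = -3D + 2G + 6 no longer applies, and H = 6.
G = -2J + 5  [with J=6]  = -7
D = J*G  [with J=6, G=-7]  = -42
F = max(H, D) + 1  [with H=6, D=-42]  = 7
Without intervention: G = -2J + 5  [with J=6]  = -7; D = J*G  [with J=6, G=-7]  = -42; H = -3D + 2G + 6  [with D=-42, G=-7]  = 118; F = max(H, D) + 1  [with H=118, D=-42]  = 119.
Change = 7 − 119 = -112.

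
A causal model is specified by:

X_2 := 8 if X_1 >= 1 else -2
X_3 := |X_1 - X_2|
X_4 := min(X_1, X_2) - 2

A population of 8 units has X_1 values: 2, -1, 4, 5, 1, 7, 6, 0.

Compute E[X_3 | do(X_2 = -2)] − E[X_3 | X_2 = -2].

Every unit gets X_2=-2 under the intervention. X_3 values become 4, 1, 6, 7, 3, 9, 8, 2; E[X_3|do(X_2=-2)] = 5.
Observing X_2=-2 restricts to units where X_2's equation naturally yields -2: X_1 ∈ {-1, 0}. In that subpopulation X_3 = 1, 2, mean 1.5.
Difference = 5 − 1.5 = 3.5.

3.5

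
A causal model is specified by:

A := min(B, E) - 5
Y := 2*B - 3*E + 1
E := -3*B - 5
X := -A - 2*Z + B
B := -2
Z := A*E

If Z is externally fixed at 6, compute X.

Under do(Z=6), the mechanism Z := A*E is discarded; Z is fixed at 6.
E = -3*B - 5  [with B=-2]  = 1
A = min(B, E) - 5  [with B=-2, E=1]  = -7
X = -A - 2*Z + B  [with A=-7, Z=6, B=-2]  = -7

-7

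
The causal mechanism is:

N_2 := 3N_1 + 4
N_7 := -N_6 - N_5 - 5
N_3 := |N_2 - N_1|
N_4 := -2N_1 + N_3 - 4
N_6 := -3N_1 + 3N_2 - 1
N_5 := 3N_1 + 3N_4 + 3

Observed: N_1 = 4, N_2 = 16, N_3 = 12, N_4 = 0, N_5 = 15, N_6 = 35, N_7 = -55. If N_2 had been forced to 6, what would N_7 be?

Under do(N_2=6), the mechanism N_2 := 3N_1 + 4 is discarded; N_2 is fixed at 6.
N_3 = |N_2 - N_1|  [with N_2=6, N_1=4]  = 2
N_4 = -2N_1 + N_3 - 4  [with N_1=4, N_3=2]  = -10
N_5 = 3N_1 + 3N_4 + 3  [with N_1=4, N_4=-10]  = -15
N_6 = -3N_1 + 3N_2 - 1  [with N_1=4, N_2=6]  = 5
N_7 = -N_6 - N_5 - 5  [with N_6=5, N_5=-15]  = 5

5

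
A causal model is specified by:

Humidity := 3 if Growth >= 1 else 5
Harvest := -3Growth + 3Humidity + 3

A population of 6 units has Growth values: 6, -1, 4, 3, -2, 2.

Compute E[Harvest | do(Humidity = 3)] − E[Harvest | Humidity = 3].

5.25

do(Humidity=3) breaks Humidity's dependence on Growth. With Humidity=3 fixed, Harvest across the units is -6, 15, 0, 3, 18, 6, mean 6.
Conditioning on Humidity=3 selects the 4 unit(s) with Growth ∈ {6, 4, 3, 2}. Their Harvest values: -6, 0, 3, 6. Mean = 0.75.
Difference = 6 − 0.75 = 5.25.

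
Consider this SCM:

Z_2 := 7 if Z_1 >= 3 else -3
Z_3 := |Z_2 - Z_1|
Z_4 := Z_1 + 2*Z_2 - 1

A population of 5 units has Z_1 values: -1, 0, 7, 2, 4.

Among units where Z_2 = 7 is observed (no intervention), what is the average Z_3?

Observing Z_2=7 restricts to units where Z_2's equation naturally yields 7: Z_1 ∈ {7, 4}. In that subpopulation Z_3 = 0, 3, mean 1.5.

1.5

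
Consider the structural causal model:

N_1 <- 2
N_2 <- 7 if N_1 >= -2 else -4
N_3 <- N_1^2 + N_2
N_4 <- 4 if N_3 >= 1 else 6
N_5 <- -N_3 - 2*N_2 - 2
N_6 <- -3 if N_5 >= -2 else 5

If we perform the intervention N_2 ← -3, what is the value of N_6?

Under do(N_2=-3), the mechanism N_2 <- 7 if N_1 >= -2 else -4 is discarded; N_2 is fixed at -3.
N_3 = N_1^2 + N_2  [with N_1=2, N_2=-3]  = 1
N_5 = -N_3 - 2*N_2 - 2  [with N_3=1, N_2=-3]  = 3
N_6 = -3 if N_5 >= -2 else 5  [with N_5=3]  = -3

-3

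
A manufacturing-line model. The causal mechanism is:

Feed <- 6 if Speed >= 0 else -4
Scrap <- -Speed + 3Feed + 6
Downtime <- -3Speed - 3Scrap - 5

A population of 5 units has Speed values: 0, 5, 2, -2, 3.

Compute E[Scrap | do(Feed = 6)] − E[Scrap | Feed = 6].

The intervention sets Feed=6 in all 5 units regardless of Speed. Recomputing Scrap per unit gives 24, 19, 22, 26, 21; average 22.4.
Observing Feed=6 restricts to units where Feed's equation naturally yields 6: Speed ∈ {0, 5, 2, 3}. In that subpopulation Scrap = 24, 19, 22, 21, mean 21.5.
Difference = 22.4 − 21.5 = 0.9.

0.9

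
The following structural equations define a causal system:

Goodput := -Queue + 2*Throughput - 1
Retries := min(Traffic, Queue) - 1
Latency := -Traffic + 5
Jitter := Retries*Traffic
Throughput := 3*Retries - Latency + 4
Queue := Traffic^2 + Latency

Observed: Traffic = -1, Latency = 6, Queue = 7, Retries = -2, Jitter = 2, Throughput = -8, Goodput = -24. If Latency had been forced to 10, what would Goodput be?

-36

Under do(Latency=10), the mechanism Latency := -Traffic + 5 is discarded; Latency is fixed at 10.
Queue = Traffic^2 + Latency  [with Traffic=-1, Latency=10]  = 11
Retries = min(Traffic, Queue) - 1  [with Traffic=-1, Queue=11]  = -2
Throughput = 3*Retries - Latency + 4  [with Retries=-2, Latency=10]  = -12
Goodput = -Queue + 2*Throughput - 1  [with Queue=11, Throughput=-12]  = -36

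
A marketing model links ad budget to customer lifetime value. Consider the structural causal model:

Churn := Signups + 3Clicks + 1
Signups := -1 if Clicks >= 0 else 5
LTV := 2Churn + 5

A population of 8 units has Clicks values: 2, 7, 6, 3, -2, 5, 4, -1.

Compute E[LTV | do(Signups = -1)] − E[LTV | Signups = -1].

-9

Under do(Signups=-1), Signups's equation is replaced by Signups=-1 for every unit. Per-unit LTV: 17, 47, 41, 23, -7, 35, 29, -1. Mean = 23.
Observing Signups=-1 restricts to units where Signups's equation naturally yields -1: Clicks ∈ {2, 7, 6, 3, 5, 4}. In that subpopulation LTV = 17, 47, 41, 23, 35, 29, mean 32.
Difference = 23 − 32 = -9.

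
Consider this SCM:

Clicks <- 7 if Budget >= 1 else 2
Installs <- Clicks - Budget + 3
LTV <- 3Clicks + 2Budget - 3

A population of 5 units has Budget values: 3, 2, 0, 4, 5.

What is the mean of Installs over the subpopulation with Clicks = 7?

Conditioning on Clicks=7 selects the 4 unit(s) with Budget ∈ {3, 2, 4, 5}. Their Installs values: 7, 8, 6, 5. Mean = 6.5.

6.5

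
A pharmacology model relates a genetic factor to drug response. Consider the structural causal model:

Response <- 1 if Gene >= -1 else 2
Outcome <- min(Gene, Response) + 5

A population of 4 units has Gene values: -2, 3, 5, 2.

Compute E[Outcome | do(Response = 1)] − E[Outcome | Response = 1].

-0.75

Every unit gets Response=1 under the intervention. Outcome values become 3, 6, 6, 6; E[Outcome|do(Response=1)] = 5.25.
Observing Response=1 restricts to units where Response's equation naturally yields 1: Gene ∈ {3, 5, 2}. In that subpopulation Outcome = 6, 6, 6, mean 6.
Difference = 5.25 − 6 = -0.75.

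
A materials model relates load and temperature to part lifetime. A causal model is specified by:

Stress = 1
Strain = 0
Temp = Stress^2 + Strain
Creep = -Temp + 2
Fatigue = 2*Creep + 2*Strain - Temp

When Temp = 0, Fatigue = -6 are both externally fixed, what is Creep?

2

The joint intervention fixes Temp = 0, Fatigue = -6, removing each variable's own equation.
Creep = -Temp + 2  [with Temp=0]  = 2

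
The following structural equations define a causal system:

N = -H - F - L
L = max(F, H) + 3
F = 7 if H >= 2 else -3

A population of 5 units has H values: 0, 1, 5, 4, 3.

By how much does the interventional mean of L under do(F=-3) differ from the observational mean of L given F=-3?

Under do(F=-3), F's equation is replaced by F=-3 for every unit. Per-unit L: 3, 4, 8, 7, 6. Mean = 5.6.
E[L|F=-3] averages over only the 2 units with F=-3 (H = 0, 1): L = 3, 4, mean 3.5.
Difference = 5.6 − 3.5 = 2.1.

2.1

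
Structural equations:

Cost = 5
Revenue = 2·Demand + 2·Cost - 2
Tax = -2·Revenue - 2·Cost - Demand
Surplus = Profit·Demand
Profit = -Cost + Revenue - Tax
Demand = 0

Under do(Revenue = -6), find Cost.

5

Under do(Revenue=-6), the mechanism Revenue = 2·Demand + 2·Cost - 2 is discarded; Revenue is fixed at -6.
Since Cost is not a descendant of the intervened variable, it is unaffected.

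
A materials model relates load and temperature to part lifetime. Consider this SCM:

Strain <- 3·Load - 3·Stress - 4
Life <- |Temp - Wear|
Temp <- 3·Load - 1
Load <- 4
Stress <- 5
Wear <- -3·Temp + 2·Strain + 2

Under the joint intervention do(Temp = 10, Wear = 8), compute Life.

The joint intervention fixes Temp = 10, Wear = 8, removing each variable's own equation.
Life = |Temp - Wear|  [with Temp=10, Wear=8]  = 2

2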